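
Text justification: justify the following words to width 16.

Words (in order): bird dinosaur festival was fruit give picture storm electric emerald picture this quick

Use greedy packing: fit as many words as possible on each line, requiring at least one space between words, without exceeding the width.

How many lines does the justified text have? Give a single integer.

Line 1: ['bird', 'dinosaur'] (min_width=13, slack=3)
Line 2: ['festival', 'was'] (min_width=12, slack=4)
Line 3: ['fruit', 'give'] (min_width=10, slack=6)
Line 4: ['picture', 'storm'] (min_width=13, slack=3)
Line 5: ['electric', 'emerald'] (min_width=16, slack=0)
Line 6: ['picture', 'this'] (min_width=12, slack=4)
Line 7: ['quick'] (min_width=5, slack=11)
Total lines: 7

Answer: 7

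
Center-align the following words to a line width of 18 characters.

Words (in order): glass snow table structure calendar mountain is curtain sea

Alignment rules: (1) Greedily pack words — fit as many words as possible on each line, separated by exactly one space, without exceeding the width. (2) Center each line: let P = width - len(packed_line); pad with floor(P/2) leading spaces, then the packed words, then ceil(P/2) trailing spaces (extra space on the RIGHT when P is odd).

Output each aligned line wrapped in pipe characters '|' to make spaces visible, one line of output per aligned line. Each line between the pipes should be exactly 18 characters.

Answer: | glass snow table |
|structure calendar|
|   mountain is    |
|   curtain sea    |

Derivation:
Line 1: ['glass', 'snow', 'table'] (min_width=16, slack=2)
Line 2: ['structure', 'calendar'] (min_width=18, slack=0)
Line 3: ['mountain', 'is'] (min_width=11, slack=7)
Line 4: ['curtain', 'sea'] (min_width=11, slack=7)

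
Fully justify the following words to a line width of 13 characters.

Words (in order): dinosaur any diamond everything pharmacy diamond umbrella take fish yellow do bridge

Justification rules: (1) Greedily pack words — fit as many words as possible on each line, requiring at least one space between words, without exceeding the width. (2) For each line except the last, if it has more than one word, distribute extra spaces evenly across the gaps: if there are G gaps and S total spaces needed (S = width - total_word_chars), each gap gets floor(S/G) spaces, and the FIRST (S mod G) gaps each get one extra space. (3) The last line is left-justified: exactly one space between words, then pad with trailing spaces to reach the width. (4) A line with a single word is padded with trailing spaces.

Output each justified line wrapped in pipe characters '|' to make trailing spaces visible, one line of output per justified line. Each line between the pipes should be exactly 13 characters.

Answer: |dinosaur  any|
|diamond      |
|everything   |
|pharmacy     |
|diamond      |
|umbrella take|
|fish   yellow|
|do bridge    |

Derivation:
Line 1: ['dinosaur', 'any'] (min_width=12, slack=1)
Line 2: ['diamond'] (min_width=7, slack=6)
Line 3: ['everything'] (min_width=10, slack=3)
Line 4: ['pharmacy'] (min_width=8, slack=5)
Line 5: ['diamond'] (min_width=7, slack=6)
Line 6: ['umbrella', 'take'] (min_width=13, slack=0)
Line 7: ['fish', 'yellow'] (min_width=11, slack=2)
Line 8: ['do', 'bridge'] (min_width=9, slack=4)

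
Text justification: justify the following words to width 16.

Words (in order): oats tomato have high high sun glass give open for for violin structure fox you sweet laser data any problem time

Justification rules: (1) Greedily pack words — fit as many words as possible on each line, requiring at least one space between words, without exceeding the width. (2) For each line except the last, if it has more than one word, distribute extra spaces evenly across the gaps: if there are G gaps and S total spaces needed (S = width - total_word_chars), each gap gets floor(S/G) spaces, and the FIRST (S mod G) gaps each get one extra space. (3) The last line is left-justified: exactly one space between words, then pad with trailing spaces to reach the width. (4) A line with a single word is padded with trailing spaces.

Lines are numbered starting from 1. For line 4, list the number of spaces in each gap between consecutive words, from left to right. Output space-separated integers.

Line 1: ['oats', 'tomato', 'have'] (min_width=16, slack=0)
Line 2: ['high', 'high', 'sun'] (min_width=13, slack=3)
Line 3: ['glass', 'give', 'open'] (min_width=15, slack=1)
Line 4: ['for', 'for', 'violin'] (min_width=14, slack=2)
Line 5: ['structure', 'fox'] (min_width=13, slack=3)
Line 6: ['you', 'sweet', 'laser'] (min_width=15, slack=1)
Line 7: ['data', 'any', 'problem'] (min_width=16, slack=0)
Line 8: ['time'] (min_width=4, slack=12)

Answer: 2 2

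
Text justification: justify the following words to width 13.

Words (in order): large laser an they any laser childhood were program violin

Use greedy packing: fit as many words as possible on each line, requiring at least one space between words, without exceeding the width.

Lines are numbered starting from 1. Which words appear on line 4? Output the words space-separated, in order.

Line 1: ['large', 'laser'] (min_width=11, slack=2)
Line 2: ['an', 'they', 'any'] (min_width=11, slack=2)
Line 3: ['laser'] (min_width=5, slack=8)
Line 4: ['childhood'] (min_width=9, slack=4)
Line 5: ['were', 'program'] (min_width=12, slack=1)
Line 6: ['violin'] (min_width=6, slack=7)

Answer: childhood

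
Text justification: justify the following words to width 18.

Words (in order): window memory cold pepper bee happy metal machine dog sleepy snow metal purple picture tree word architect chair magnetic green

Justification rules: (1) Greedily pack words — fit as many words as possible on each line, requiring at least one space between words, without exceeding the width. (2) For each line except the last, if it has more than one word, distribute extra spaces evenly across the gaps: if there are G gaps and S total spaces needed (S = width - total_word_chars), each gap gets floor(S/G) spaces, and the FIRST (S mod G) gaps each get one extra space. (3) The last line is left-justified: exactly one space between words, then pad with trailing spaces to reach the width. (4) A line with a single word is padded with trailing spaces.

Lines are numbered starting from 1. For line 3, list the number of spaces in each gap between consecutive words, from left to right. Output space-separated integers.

Line 1: ['window', 'memory', 'cold'] (min_width=18, slack=0)
Line 2: ['pepper', 'bee', 'happy'] (min_width=16, slack=2)
Line 3: ['metal', 'machine', 'dog'] (min_width=17, slack=1)
Line 4: ['sleepy', 'snow', 'metal'] (min_width=17, slack=1)
Line 5: ['purple', 'picture'] (min_width=14, slack=4)
Line 6: ['tree', 'word'] (min_width=9, slack=9)
Line 7: ['architect', 'chair'] (min_width=15, slack=3)
Line 8: ['magnetic', 'green'] (min_width=14, slack=4)

Answer: 2 1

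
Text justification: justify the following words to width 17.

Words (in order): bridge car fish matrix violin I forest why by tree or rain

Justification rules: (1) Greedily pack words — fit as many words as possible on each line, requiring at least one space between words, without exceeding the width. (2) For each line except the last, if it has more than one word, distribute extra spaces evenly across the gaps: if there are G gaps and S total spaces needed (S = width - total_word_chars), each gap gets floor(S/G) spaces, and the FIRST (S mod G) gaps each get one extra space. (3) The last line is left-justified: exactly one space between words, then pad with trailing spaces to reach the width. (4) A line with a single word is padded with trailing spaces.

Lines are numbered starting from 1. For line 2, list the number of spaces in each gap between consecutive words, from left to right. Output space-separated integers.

Line 1: ['bridge', 'car', 'fish'] (min_width=15, slack=2)
Line 2: ['matrix', 'violin', 'I'] (min_width=15, slack=2)
Line 3: ['forest', 'why', 'by'] (min_width=13, slack=4)
Line 4: ['tree', 'or', 'rain'] (min_width=12, slack=5)

Answer: 2 2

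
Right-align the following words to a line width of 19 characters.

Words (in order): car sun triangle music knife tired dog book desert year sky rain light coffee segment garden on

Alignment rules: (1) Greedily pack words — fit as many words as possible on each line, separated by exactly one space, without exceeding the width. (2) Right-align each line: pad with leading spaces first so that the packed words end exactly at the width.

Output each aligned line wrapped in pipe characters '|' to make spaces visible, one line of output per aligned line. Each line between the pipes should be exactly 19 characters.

Line 1: ['car', 'sun', 'triangle'] (min_width=16, slack=3)
Line 2: ['music', 'knife', 'tired'] (min_width=17, slack=2)
Line 3: ['dog', 'book', 'desert'] (min_width=15, slack=4)
Line 4: ['year', 'sky', 'rain', 'light'] (min_width=19, slack=0)
Line 5: ['coffee', 'segment'] (min_width=14, slack=5)
Line 6: ['garden', 'on'] (min_width=9, slack=10)

Answer: |   car sun triangle|
|  music knife tired|
|    dog book desert|
|year sky rain light|
|     coffee segment|
|          garden on|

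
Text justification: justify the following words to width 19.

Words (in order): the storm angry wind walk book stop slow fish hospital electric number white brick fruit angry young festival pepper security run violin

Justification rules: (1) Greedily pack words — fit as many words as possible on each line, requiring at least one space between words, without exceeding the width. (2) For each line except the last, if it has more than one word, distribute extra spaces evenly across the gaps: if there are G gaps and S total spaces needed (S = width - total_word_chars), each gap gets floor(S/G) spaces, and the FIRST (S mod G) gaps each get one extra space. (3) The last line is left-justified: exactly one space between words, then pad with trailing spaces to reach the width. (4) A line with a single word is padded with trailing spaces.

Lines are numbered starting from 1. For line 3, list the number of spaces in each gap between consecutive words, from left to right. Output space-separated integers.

Line 1: ['the', 'storm', 'angry'] (min_width=15, slack=4)
Line 2: ['wind', 'walk', 'book', 'stop'] (min_width=19, slack=0)
Line 3: ['slow', 'fish', 'hospital'] (min_width=18, slack=1)
Line 4: ['electric', 'number'] (min_width=15, slack=4)
Line 5: ['white', 'brick', 'fruit'] (min_width=17, slack=2)
Line 6: ['angry', 'young'] (min_width=11, slack=8)
Line 7: ['festival', 'pepper'] (min_width=15, slack=4)
Line 8: ['security', 'run', 'violin'] (min_width=19, slack=0)

Answer: 2 1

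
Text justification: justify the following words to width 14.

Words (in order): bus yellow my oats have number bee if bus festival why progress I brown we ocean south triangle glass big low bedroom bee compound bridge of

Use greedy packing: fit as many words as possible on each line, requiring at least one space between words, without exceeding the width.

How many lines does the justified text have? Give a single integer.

Line 1: ['bus', 'yellow', 'my'] (min_width=13, slack=1)
Line 2: ['oats', 'have'] (min_width=9, slack=5)
Line 3: ['number', 'bee', 'if'] (min_width=13, slack=1)
Line 4: ['bus', 'festival'] (min_width=12, slack=2)
Line 5: ['why', 'progress', 'I'] (min_width=14, slack=0)
Line 6: ['brown', 'we', 'ocean'] (min_width=14, slack=0)
Line 7: ['south', 'triangle'] (min_width=14, slack=0)
Line 8: ['glass', 'big', 'low'] (min_width=13, slack=1)
Line 9: ['bedroom', 'bee'] (min_width=11, slack=3)
Line 10: ['compound'] (min_width=8, slack=6)
Line 11: ['bridge', 'of'] (min_width=9, slack=5)
Total lines: 11

Answer: 11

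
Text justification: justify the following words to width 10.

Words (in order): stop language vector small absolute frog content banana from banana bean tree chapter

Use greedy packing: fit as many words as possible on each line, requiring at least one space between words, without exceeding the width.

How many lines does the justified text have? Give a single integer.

Line 1: ['stop'] (min_width=4, slack=6)
Line 2: ['language'] (min_width=8, slack=2)
Line 3: ['vector'] (min_width=6, slack=4)
Line 4: ['small'] (min_width=5, slack=5)
Line 5: ['absolute'] (min_width=8, slack=2)
Line 6: ['frog'] (min_width=4, slack=6)
Line 7: ['content'] (min_width=7, slack=3)
Line 8: ['banana'] (min_width=6, slack=4)
Line 9: ['from'] (min_width=4, slack=6)
Line 10: ['banana'] (min_width=6, slack=4)
Line 11: ['bean', 'tree'] (min_width=9, slack=1)
Line 12: ['chapter'] (min_width=7, slack=3)
Total lines: 12

Answer: 12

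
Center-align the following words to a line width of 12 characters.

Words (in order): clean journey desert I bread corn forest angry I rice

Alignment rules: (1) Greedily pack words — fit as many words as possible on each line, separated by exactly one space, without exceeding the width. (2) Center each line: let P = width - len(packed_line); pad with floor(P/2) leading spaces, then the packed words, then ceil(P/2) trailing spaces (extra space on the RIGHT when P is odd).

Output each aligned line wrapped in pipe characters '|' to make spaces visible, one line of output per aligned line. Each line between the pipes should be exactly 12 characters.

Line 1: ['clean'] (min_width=5, slack=7)
Line 2: ['journey'] (min_width=7, slack=5)
Line 3: ['desert', 'I'] (min_width=8, slack=4)
Line 4: ['bread', 'corn'] (min_width=10, slack=2)
Line 5: ['forest', 'angry'] (min_width=12, slack=0)
Line 6: ['I', 'rice'] (min_width=6, slack=6)

Answer: |   clean    |
|  journey   |
|  desert I  |
| bread corn |
|forest angry|
|   I rice   |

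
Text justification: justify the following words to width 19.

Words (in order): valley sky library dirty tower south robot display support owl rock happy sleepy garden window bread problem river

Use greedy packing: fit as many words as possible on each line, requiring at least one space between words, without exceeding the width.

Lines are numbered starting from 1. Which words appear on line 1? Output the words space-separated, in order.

Line 1: ['valley', 'sky', 'library'] (min_width=18, slack=1)
Line 2: ['dirty', 'tower', 'south'] (min_width=17, slack=2)
Line 3: ['robot', 'display'] (min_width=13, slack=6)
Line 4: ['support', 'owl', 'rock'] (min_width=16, slack=3)
Line 5: ['happy', 'sleepy', 'garden'] (min_width=19, slack=0)
Line 6: ['window', 'bread'] (min_width=12, slack=7)
Line 7: ['problem', 'river'] (min_width=13, slack=6)

Answer: valley sky library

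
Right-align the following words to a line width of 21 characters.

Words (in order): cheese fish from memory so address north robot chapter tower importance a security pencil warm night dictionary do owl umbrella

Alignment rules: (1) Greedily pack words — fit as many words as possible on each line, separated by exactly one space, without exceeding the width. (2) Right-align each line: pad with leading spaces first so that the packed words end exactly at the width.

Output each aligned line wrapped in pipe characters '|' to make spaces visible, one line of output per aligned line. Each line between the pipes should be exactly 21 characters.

Answer: |     cheese fish from|
|    memory so address|
|  north robot chapter|
|   tower importance a|
| security pencil warm|
|  night dictionary do|
|         owl umbrella|

Derivation:
Line 1: ['cheese', 'fish', 'from'] (min_width=16, slack=5)
Line 2: ['memory', 'so', 'address'] (min_width=17, slack=4)
Line 3: ['north', 'robot', 'chapter'] (min_width=19, slack=2)
Line 4: ['tower', 'importance', 'a'] (min_width=18, slack=3)
Line 5: ['security', 'pencil', 'warm'] (min_width=20, slack=1)
Line 6: ['night', 'dictionary', 'do'] (min_width=19, slack=2)
Line 7: ['owl', 'umbrella'] (min_width=12, slack=9)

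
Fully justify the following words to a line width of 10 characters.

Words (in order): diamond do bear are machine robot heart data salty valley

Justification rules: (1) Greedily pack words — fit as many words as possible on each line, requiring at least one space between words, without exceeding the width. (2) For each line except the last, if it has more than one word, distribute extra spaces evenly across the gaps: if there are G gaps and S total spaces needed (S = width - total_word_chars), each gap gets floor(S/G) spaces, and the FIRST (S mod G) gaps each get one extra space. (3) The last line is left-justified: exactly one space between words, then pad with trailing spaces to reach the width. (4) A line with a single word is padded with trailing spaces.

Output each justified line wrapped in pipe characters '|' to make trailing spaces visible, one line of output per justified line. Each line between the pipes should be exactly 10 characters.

Line 1: ['diamond', 'do'] (min_width=10, slack=0)
Line 2: ['bear', 'are'] (min_width=8, slack=2)
Line 3: ['machine'] (min_width=7, slack=3)
Line 4: ['robot'] (min_width=5, slack=5)
Line 5: ['heart', 'data'] (min_width=10, slack=0)
Line 6: ['salty'] (min_width=5, slack=5)
Line 7: ['valley'] (min_width=6, slack=4)

Answer: |diamond do|
|bear   are|
|machine   |
|robot     |
|heart data|
|salty     |
|valley    |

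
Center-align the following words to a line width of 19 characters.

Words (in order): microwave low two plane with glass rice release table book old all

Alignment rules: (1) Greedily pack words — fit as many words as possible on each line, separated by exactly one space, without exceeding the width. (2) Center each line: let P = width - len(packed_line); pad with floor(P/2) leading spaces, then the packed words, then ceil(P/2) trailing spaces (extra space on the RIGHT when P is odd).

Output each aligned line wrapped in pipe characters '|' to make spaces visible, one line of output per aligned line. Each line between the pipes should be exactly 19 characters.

Line 1: ['microwave', 'low', 'two'] (min_width=17, slack=2)
Line 2: ['plane', 'with', 'glass'] (min_width=16, slack=3)
Line 3: ['rice', 'release', 'table'] (min_width=18, slack=1)
Line 4: ['book', 'old', 'all'] (min_width=12, slack=7)

Answer: | microwave low two |
| plane with glass  |
|rice release table |
|   book old all    |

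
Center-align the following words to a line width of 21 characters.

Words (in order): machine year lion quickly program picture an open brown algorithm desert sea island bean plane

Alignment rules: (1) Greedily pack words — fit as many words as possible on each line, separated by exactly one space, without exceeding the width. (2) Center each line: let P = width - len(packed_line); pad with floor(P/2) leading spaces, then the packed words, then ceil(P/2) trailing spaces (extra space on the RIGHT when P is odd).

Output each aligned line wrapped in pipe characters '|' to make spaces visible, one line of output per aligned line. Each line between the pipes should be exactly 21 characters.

Line 1: ['machine', 'year', 'lion'] (min_width=17, slack=4)
Line 2: ['quickly', 'program'] (min_width=15, slack=6)
Line 3: ['picture', 'an', 'open', 'brown'] (min_width=21, slack=0)
Line 4: ['algorithm', 'desert', 'sea'] (min_width=20, slack=1)
Line 5: ['island', 'bean', 'plane'] (min_width=17, slack=4)

Answer: |  machine year lion  |
|   quickly program   |
|picture an open brown|
|algorithm desert sea |
|  island bean plane  |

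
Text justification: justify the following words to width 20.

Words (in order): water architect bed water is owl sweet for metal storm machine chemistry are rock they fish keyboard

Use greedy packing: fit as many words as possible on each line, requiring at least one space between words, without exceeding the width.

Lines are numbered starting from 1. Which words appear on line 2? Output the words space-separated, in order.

Answer: water is owl sweet

Derivation:
Line 1: ['water', 'architect', 'bed'] (min_width=19, slack=1)
Line 2: ['water', 'is', 'owl', 'sweet'] (min_width=18, slack=2)
Line 3: ['for', 'metal', 'storm'] (min_width=15, slack=5)
Line 4: ['machine', 'chemistry'] (min_width=17, slack=3)
Line 5: ['are', 'rock', 'they', 'fish'] (min_width=18, slack=2)
Line 6: ['keyboard'] (min_width=8, slack=12)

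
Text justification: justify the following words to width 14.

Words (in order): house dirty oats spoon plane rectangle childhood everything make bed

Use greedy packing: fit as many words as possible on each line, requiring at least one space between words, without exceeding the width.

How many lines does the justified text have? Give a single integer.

Answer: 7

Derivation:
Line 1: ['house', 'dirty'] (min_width=11, slack=3)
Line 2: ['oats', 'spoon'] (min_width=10, slack=4)
Line 3: ['plane'] (min_width=5, slack=9)
Line 4: ['rectangle'] (min_width=9, slack=5)
Line 5: ['childhood'] (min_width=9, slack=5)
Line 6: ['everything'] (min_width=10, slack=4)
Line 7: ['make', 'bed'] (min_width=8, slack=6)
Total lines: 7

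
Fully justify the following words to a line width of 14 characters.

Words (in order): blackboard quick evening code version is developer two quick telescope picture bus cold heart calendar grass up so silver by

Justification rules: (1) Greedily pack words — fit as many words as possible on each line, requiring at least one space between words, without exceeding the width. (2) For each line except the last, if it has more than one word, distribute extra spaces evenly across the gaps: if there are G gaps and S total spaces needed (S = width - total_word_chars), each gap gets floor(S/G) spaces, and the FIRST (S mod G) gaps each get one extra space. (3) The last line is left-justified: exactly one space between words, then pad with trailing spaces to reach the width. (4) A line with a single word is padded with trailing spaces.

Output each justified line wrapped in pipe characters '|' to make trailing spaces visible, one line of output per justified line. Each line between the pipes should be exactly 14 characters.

Answer: |blackboard    |
|quick  evening|
|code   version|
|is   developer|
|two      quick|
|telescope     |
|picture    bus|
|cold     heart|
|calendar grass|
|up  so  silver|
|by            |

Derivation:
Line 1: ['blackboard'] (min_width=10, slack=4)
Line 2: ['quick', 'evening'] (min_width=13, slack=1)
Line 3: ['code', 'version'] (min_width=12, slack=2)
Line 4: ['is', 'developer'] (min_width=12, slack=2)
Line 5: ['two', 'quick'] (min_width=9, slack=5)
Line 6: ['telescope'] (min_width=9, slack=5)
Line 7: ['picture', 'bus'] (min_width=11, slack=3)
Line 8: ['cold', 'heart'] (min_width=10, slack=4)
Line 9: ['calendar', 'grass'] (min_width=14, slack=0)
Line 10: ['up', 'so', 'silver'] (min_width=12, slack=2)
Line 11: ['by'] (min_width=2, slack=12)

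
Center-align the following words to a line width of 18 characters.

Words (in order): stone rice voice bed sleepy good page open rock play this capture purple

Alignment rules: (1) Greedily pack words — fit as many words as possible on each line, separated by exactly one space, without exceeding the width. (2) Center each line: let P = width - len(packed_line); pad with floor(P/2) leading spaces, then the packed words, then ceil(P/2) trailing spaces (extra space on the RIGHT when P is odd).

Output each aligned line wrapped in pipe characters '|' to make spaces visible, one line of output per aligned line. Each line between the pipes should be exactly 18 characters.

Answer: | stone rice voice |
| bed sleepy good  |
|  page open rock  |
|play this capture |
|      purple      |

Derivation:
Line 1: ['stone', 'rice', 'voice'] (min_width=16, slack=2)
Line 2: ['bed', 'sleepy', 'good'] (min_width=15, slack=3)
Line 3: ['page', 'open', 'rock'] (min_width=14, slack=4)
Line 4: ['play', 'this', 'capture'] (min_width=17, slack=1)
Line 5: ['purple'] (min_width=6, slack=12)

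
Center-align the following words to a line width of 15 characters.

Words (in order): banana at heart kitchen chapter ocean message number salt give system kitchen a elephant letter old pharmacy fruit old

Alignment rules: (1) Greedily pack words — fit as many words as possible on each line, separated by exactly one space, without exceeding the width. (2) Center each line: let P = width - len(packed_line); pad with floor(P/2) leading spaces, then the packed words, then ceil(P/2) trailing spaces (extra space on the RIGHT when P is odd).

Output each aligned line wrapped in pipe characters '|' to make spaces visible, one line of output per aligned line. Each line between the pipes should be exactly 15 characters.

Answer: |banana at heart|
|kitchen chapter|
| ocean message |
|  number salt  |
|  give system  |
|   kitchen a   |
|elephant letter|
| old pharmacy  |
|   fruit old   |

Derivation:
Line 1: ['banana', 'at', 'heart'] (min_width=15, slack=0)
Line 2: ['kitchen', 'chapter'] (min_width=15, slack=0)
Line 3: ['ocean', 'message'] (min_width=13, slack=2)
Line 4: ['number', 'salt'] (min_width=11, slack=4)
Line 5: ['give', 'system'] (min_width=11, slack=4)
Line 6: ['kitchen', 'a'] (min_width=9, slack=6)
Line 7: ['elephant', 'letter'] (min_width=15, slack=0)
Line 8: ['old', 'pharmacy'] (min_width=12, slack=3)
Line 9: ['fruit', 'old'] (min_width=9, slack=6)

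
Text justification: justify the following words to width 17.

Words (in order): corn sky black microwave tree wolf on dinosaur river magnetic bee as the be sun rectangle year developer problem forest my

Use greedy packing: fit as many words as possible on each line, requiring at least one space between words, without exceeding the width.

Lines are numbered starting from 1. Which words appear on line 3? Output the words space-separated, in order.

Line 1: ['corn', 'sky', 'black'] (min_width=14, slack=3)
Line 2: ['microwave', 'tree'] (min_width=14, slack=3)
Line 3: ['wolf', 'on', 'dinosaur'] (min_width=16, slack=1)
Line 4: ['river', 'magnetic'] (min_width=14, slack=3)
Line 5: ['bee', 'as', 'the', 'be', 'sun'] (min_width=17, slack=0)
Line 6: ['rectangle', 'year'] (min_width=14, slack=3)
Line 7: ['developer', 'problem'] (min_width=17, slack=0)
Line 8: ['forest', 'my'] (min_width=9, slack=8)

Answer: wolf on dinosaur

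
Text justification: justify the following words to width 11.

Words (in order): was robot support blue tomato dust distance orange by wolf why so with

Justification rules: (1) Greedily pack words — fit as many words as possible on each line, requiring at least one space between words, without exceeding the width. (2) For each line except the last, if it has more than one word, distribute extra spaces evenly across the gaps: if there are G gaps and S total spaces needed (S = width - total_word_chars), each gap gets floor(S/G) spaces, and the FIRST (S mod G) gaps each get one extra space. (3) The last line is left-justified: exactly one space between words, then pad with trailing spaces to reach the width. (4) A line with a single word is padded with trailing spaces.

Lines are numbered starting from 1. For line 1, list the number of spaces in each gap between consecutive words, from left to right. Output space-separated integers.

Line 1: ['was', 'robot'] (min_width=9, slack=2)
Line 2: ['support'] (min_width=7, slack=4)
Line 3: ['blue', 'tomato'] (min_width=11, slack=0)
Line 4: ['dust'] (min_width=4, slack=7)
Line 5: ['distance'] (min_width=8, slack=3)
Line 6: ['orange', 'by'] (min_width=9, slack=2)
Line 7: ['wolf', 'why', 'so'] (min_width=11, slack=0)
Line 8: ['with'] (min_width=4, slack=7)

Answer: 3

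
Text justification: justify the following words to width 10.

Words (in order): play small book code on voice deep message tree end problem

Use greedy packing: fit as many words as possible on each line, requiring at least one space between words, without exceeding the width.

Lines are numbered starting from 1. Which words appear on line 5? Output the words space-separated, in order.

Line 1: ['play', 'small'] (min_width=10, slack=0)
Line 2: ['book', 'code'] (min_width=9, slack=1)
Line 3: ['on', 'voice'] (min_width=8, slack=2)
Line 4: ['deep'] (min_width=4, slack=6)
Line 5: ['message'] (min_width=7, slack=3)
Line 6: ['tree', 'end'] (min_width=8, slack=2)
Line 7: ['problem'] (min_width=7, slack=3)

Answer: message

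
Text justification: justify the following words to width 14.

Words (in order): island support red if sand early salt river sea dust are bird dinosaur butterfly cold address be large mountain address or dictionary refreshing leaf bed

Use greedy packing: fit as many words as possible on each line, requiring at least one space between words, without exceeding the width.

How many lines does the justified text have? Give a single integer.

Answer: 13

Derivation:
Line 1: ['island', 'support'] (min_width=14, slack=0)
Line 2: ['red', 'if', 'sand'] (min_width=11, slack=3)
Line 3: ['early', 'salt'] (min_width=10, slack=4)
Line 4: ['river', 'sea', 'dust'] (min_width=14, slack=0)
Line 5: ['are', 'bird'] (min_width=8, slack=6)
Line 6: ['dinosaur'] (min_width=8, slack=6)
Line 7: ['butterfly', 'cold'] (min_width=14, slack=0)
Line 8: ['address', 'be'] (min_width=10, slack=4)
Line 9: ['large', 'mountain'] (min_width=14, slack=0)
Line 10: ['address', 'or'] (min_width=10, slack=4)
Line 11: ['dictionary'] (min_width=10, slack=4)
Line 12: ['refreshing'] (min_width=10, slack=4)
Line 13: ['leaf', 'bed'] (min_width=8, slack=6)
Total lines: 13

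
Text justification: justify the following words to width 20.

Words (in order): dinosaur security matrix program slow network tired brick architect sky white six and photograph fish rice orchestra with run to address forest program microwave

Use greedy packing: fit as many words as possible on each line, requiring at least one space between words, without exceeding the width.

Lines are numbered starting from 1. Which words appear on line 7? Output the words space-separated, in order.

Line 1: ['dinosaur', 'security'] (min_width=17, slack=3)
Line 2: ['matrix', 'program', 'slow'] (min_width=19, slack=1)
Line 3: ['network', 'tired', 'brick'] (min_width=19, slack=1)
Line 4: ['architect', 'sky', 'white'] (min_width=19, slack=1)
Line 5: ['six', 'and', 'photograph'] (min_width=18, slack=2)
Line 6: ['fish', 'rice', 'orchestra'] (min_width=19, slack=1)
Line 7: ['with', 'run', 'to', 'address'] (min_width=19, slack=1)
Line 8: ['forest', 'program'] (min_width=14, slack=6)
Line 9: ['microwave'] (min_width=9, slack=11)

Answer: with run to address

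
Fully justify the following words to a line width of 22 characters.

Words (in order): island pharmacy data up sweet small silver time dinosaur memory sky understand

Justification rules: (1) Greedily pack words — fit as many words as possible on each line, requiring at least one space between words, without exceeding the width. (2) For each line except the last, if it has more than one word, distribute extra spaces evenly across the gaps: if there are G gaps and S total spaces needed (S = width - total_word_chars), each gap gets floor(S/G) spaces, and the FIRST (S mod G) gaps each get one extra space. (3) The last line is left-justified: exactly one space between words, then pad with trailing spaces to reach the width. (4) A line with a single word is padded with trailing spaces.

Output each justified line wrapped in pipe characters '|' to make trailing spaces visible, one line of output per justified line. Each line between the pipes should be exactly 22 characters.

Answer: |island  pharmacy  data|
|up  sweet small silver|
|time  dinosaur  memory|
|sky understand        |

Derivation:
Line 1: ['island', 'pharmacy', 'data'] (min_width=20, slack=2)
Line 2: ['up', 'sweet', 'small', 'silver'] (min_width=21, slack=1)
Line 3: ['time', 'dinosaur', 'memory'] (min_width=20, slack=2)
Line 4: ['sky', 'understand'] (min_width=14, slack=8)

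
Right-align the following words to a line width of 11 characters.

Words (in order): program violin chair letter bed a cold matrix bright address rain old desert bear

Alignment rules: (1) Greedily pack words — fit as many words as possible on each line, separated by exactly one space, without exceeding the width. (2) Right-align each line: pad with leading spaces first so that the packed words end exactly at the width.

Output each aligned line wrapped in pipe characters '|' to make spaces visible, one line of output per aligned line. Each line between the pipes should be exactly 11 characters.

Answer: |    program|
|     violin|
|      chair|
| letter bed|
|     a cold|
|     matrix|
|     bright|
|    address|
|   rain old|
|desert bear|

Derivation:
Line 1: ['program'] (min_width=7, slack=4)
Line 2: ['violin'] (min_width=6, slack=5)
Line 3: ['chair'] (min_width=5, slack=6)
Line 4: ['letter', 'bed'] (min_width=10, slack=1)
Line 5: ['a', 'cold'] (min_width=6, slack=5)
Line 6: ['matrix'] (min_width=6, slack=5)
Line 7: ['bright'] (min_width=6, slack=5)
Line 8: ['address'] (min_width=7, slack=4)
Line 9: ['rain', 'old'] (min_width=8, slack=3)
Line 10: ['desert', 'bear'] (min_width=11, slack=0)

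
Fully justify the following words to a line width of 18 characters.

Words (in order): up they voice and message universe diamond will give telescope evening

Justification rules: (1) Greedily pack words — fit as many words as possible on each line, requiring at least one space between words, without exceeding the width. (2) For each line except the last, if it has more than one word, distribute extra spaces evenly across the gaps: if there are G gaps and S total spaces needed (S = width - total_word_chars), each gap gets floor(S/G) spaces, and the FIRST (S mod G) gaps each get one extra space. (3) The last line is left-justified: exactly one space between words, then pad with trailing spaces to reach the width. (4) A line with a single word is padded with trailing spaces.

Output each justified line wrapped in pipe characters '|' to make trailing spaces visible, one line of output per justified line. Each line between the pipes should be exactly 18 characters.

Line 1: ['up', 'they', 'voice', 'and'] (min_width=17, slack=1)
Line 2: ['message', 'universe'] (min_width=16, slack=2)
Line 3: ['diamond', 'will', 'give'] (min_width=17, slack=1)
Line 4: ['telescope', 'evening'] (min_width=17, slack=1)

Answer: |up  they voice and|
|message   universe|
|diamond  will give|
|telescope evening |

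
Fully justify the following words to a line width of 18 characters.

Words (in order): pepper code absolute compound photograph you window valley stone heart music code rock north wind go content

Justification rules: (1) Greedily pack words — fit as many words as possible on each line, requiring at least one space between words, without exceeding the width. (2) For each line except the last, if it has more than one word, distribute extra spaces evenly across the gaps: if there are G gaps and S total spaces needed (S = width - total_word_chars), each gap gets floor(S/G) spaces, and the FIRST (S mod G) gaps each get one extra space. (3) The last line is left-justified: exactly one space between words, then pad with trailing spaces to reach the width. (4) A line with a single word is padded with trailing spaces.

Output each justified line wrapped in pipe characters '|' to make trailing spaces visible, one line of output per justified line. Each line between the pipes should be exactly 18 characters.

Line 1: ['pepper', 'code'] (min_width=11, slack=7)
Line 2: ['absolute', 'compound'] (min_width=17, slack=1)
Line 3: ['photograph', 'you'] (min_width=14, slack=4)
Line 4: ['window', 'valley'] (min_width=13, slack=5)
Line 5: ['stone', 'heart', 'music'] (min_width=17, slack=1)
Line 6: ['code', 'rock', 'north'] (min_width=15, slack=3)
Line 7: ['wind', 'go', 'content'] (min_width=15, slack=3)

Answer: |pepper        code|
|absolute  compound|
|photograph     you|
|window      valley|
|stone  heart music|
|code   rock  north|
|wind go content   |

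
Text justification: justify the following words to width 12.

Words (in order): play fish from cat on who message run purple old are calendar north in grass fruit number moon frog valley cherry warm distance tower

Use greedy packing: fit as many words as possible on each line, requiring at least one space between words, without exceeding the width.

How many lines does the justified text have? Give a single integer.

Answer: 13

Derivation:
Line 1: ['play', 'fish'] (min_width=9, slack=3)
Line 2: ['from', 'cat', 'on'] (min_width=11, slack=1)
Line 3: ['who', 'message'] (min_width=11, slack=1)
Line 4: ['run', 'purple'] (min_width=10, slack=2)
Line 5: ['old', 'are'] (min_width=7, slack=5)
Line 6: ['calendar'] (min_width=8, slack=4)
Line 7: ['north', 'in'] (min_width=8, slack=4)
Line 8: ['grass', 'fruit'] (min_width=11, slack=1)
Line 9: ['number', 'moon'] (min_width=11, slack=1)
Line 10: ['frog', 'valley'] (min_width=11, slack=1)
Line 11: ['cherry', 'warm'] (min_width=11, slack=1)
Line 12: ['distance'] (min_width=8, slack=4)
Line 13: ['tower'] (min_width=5, slack=7)
Total lines: 13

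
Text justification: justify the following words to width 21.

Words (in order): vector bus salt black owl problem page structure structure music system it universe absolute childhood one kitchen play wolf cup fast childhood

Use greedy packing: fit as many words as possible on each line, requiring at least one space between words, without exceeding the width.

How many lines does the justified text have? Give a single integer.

Answer: 8

Derivation:
Line 1: ['vector', 'bus', 'salt', 'black'] (min_width=21, slack=0)
Line 2: ['owl', 'problem', 'page'] (min_width=16, slack=5)
Line 3: ['structure', 'structure'] (min_width=19, slack=2)
Line 4: ['music', 'system', 'it'] (min_width=15, slack=6)
Line 5: ['universe', 'absolute'] (min_width=17, slack=4)
Line 6: ['childhood', 'one', 'kitchen'] (min_width=21, slack=0)
Line 7: ['play', 'wolf', 'cup', 'fast'] (min_width=18, slack=3)
Line 8: ['childhood'] (min_width=9, slack=12)
Total lines: 8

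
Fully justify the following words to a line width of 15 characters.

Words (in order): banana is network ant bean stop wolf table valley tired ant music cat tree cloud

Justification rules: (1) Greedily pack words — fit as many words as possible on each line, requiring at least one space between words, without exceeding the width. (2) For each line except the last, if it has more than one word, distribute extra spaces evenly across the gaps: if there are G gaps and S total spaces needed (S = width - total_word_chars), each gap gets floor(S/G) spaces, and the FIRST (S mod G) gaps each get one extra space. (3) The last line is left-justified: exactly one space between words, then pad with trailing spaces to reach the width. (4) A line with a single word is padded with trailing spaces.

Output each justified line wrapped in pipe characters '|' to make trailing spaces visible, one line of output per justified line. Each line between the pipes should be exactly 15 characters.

Answer: |banana       is|
|network     ant|
|bean  stop wolf|
|table    valley|
|tired ant music|
|cat tree cloud |

Derivation:
Line 1: ['banana', 'is'] (min_width=9, slack=6)
Line 2: ['network', 'ant'] (min_width=11, slack=4)
Line 3: ['bean', 'stop', 'wolf'] (min_width=14, slack=1)
Line 4: ['table', 'valley'] (min_width=12, slack=3)
Line 5: ['tired', 'ant', 'music'] (min_width=15, slack=0)
Line 6: ['cat', 'tree', 'cloud'] (min_width=14, slack=1)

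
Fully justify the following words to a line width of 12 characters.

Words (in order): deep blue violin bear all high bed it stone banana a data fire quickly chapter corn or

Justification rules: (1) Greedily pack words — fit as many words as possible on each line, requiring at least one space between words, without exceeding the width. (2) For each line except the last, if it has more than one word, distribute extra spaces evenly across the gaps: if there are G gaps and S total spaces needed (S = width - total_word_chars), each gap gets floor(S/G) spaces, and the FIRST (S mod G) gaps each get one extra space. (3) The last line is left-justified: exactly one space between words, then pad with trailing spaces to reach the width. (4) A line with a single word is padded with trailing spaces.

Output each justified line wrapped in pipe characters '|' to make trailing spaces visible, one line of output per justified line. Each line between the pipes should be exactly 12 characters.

Line 1: ['deep', 'blue'] (min_width=9, slack=3)
Line 2: ['violin', 'bear'] (min_width=11, slack=1)
Line 3: ['all', 'high', 'bed'] (min_width=12, slack=0)
Line 4: ['it', 'stone'] (min_width=8, slack=4)
Line 5: ['banana', 'a'] (min_width=8, slack=4)
Line 6: ['data', 'fire'] (min_width=9, slack=3)
Line 7: ['quickly'] (min_width=7, slack=5)
Line 8: ['chapter', 'corn'] (min_width=12, slack=0)
Line 9: ['or'] (min_width=2, slack=10)

Answer: |deep    blue|
|violin  bear|
|all high bed|
|it     stone|
|banana     a|
|data    fire|
|quickly     |
|chapter corn|
|or          |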